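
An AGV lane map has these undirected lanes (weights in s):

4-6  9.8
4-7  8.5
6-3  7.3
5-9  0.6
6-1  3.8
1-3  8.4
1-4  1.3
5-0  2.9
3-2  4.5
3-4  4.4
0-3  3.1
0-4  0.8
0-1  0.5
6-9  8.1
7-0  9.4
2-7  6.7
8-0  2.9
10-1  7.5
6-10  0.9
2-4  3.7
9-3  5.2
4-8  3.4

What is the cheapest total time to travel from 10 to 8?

8.1 s

Running Dijkstra from 10:
10: 0
6: 0.9  (via 10)
1: 4.7  (via 6)
0: 5.2  (via 1)
4: 6  (via 1)
5: 8.1  (via 0)
8: 8.1  (via 0)
Shortest route: 10–6–1–0–8 = 8.1 s.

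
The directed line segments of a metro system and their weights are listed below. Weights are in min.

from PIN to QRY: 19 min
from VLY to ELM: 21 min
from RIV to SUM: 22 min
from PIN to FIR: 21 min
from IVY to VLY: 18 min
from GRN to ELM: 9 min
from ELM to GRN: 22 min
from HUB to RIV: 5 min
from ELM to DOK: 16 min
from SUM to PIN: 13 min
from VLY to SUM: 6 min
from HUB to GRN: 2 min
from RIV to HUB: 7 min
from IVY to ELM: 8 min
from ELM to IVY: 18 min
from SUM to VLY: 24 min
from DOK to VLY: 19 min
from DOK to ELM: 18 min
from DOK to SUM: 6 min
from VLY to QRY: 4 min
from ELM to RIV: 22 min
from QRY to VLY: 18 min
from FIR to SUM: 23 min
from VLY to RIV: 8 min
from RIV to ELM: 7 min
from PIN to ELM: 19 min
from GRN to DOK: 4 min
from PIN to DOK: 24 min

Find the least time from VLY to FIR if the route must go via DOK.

61 min

Shortest VLY→DOK: VLY–RIV–HUB–GRN–DOK = 21
Best DOK to FIR: DOK–SUM–PIN–FIR costing 40
Total via DOK: 21 + 40 = 61 min.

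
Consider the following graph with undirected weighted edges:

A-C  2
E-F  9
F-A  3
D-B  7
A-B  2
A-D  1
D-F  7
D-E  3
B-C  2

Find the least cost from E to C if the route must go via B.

Best E to B: E → D → A → B costing 6
Shortest B→C: B → C = 2
Total via B: 6 + 2 = 8.

8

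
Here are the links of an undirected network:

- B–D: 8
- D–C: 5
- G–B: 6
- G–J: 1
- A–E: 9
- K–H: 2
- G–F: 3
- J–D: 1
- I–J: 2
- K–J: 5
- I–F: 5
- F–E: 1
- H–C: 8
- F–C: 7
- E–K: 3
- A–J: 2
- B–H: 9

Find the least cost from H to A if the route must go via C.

16

Best H to C: H–C costing 8
Best C to A: C–D–J–A costing 8
Total via C: 8 + 8 = 16.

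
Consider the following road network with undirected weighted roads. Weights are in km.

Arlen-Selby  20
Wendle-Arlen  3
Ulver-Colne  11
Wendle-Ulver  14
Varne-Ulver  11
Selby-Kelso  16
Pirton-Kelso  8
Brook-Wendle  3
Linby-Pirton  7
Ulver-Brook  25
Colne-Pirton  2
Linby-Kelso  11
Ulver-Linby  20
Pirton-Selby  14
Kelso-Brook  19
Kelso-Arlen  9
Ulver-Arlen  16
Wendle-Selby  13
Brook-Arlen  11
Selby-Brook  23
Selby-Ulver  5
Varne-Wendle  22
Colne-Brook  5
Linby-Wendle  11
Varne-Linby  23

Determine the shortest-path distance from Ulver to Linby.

20 km

Compare a few routes:
Ulver → Linby: 20 = 20
Ulver → Wendle → Linby: 14+11 = 25
Ulver → Selby → Pirton → Linby: 5+14+7 = 26
Ulver → Selby → Wendle → Linby: 5+13+11 = 29
The minimum is 20 km via Ulver → Linby.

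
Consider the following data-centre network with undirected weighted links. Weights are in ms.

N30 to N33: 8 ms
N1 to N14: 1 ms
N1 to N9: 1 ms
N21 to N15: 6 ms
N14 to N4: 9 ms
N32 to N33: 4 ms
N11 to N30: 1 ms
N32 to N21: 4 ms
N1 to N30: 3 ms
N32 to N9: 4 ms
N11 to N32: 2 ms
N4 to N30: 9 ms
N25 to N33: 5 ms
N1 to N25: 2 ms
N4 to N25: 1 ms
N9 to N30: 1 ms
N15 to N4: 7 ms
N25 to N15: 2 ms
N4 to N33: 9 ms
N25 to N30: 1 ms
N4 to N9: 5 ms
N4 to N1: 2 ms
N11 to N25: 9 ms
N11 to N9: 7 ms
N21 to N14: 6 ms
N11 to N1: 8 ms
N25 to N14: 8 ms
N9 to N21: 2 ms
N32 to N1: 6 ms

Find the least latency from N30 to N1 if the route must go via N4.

Best N30 to N4: N30–N25–N4 costing 2
Shortest N4→N1: N4–N1 = 2
Total via N4: 2 + 2 = 4 ms.

4 ms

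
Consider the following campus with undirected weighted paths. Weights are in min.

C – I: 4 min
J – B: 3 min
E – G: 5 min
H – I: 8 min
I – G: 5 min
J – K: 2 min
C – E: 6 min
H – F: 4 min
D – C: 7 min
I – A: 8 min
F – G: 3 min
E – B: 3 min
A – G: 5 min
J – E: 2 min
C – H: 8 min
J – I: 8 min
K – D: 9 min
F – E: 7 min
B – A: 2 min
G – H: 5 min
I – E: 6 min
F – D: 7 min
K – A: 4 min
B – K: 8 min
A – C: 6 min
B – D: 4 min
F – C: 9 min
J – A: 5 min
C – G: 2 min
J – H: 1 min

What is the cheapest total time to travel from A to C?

Settle nodes by increasing distance from A:
A: 0
B: 2  (via A)
K: 4  (via A)
E: 5  (via B)
G: 5  (via A)
J: 5  (via A)
C: 6  (via A)
Shortest route: A–C = 6 min.

6 min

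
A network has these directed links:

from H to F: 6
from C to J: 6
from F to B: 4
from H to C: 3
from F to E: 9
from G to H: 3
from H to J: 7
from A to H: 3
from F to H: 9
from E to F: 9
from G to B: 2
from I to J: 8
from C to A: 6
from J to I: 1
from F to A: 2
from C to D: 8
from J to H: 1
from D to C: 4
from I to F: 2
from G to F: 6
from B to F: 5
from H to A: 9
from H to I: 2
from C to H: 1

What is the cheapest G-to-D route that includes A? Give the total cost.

Shortest G→A: G → F → A = 8
Shortest A→D: A → H → C → D = 14
Total via A: 8 + 14 = 22.

22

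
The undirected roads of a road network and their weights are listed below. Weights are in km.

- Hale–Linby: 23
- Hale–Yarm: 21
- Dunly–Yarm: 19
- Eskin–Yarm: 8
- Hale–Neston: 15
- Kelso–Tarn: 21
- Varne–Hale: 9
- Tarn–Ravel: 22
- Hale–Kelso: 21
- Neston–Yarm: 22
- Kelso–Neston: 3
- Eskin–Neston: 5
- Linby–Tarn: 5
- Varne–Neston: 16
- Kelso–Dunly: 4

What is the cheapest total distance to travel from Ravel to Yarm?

59 km

Shortest distances from Ravel:
Ravel: 0
Tarn: 22  (via Ravel)
Linby: 27  (via Tarn)
Kelso: 43  (via Tarn)
Neston: 46  (via Kelso)
Dunly: 47  (via Kelso)
Hale: 50  (via Linby)
Eskin: 51  (via Neston)
Varne: 59  (via Hale)
Yarm: 59  (via Eskin)
Shortest route: Ravel–Tarn–Kelso–Neston–Eskin–Yarm = 59 km.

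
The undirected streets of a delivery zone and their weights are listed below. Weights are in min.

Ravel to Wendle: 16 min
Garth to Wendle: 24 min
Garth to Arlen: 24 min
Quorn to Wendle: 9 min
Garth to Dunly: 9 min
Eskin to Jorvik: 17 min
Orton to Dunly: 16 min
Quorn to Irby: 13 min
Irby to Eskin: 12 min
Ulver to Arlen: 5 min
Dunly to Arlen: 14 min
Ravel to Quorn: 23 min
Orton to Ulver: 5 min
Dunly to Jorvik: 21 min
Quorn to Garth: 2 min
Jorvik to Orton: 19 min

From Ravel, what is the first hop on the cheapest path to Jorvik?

Candidate routes:
Ravel–Wendle–Quorn–Garth–Dunly–Jorvik: 16+9+2+9+21 = 57
Ravel–Quorn–Garth–Dunly–Jorvik: 23+2+9+21 = 55
Ravel–Quorn–Irby–Eskin–Jorvik: 23+13+12+17 = 65
The minimum is 55 min via Ravel–Quorn–Garth–Dunly–Jorvik.
So from Ravel the first move is to Quorn.

Quorn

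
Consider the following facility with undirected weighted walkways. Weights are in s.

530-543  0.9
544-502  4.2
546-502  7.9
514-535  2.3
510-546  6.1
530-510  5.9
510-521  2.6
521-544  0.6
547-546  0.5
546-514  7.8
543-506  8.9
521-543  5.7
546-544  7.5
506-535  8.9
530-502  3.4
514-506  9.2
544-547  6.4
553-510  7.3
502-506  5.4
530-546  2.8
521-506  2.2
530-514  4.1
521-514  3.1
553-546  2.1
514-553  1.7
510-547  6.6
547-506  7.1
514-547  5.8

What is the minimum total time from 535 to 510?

8 s

Settle nodes by increasing distance from 535:
535: 0
514: 2.3  (via 535)
553: 4  (via 514)
521: 5.4  (via 514)
544: 6  (via 521)
546: 6.1  (via 553)
530: 6.4  (via 514)
547: 6.6  (via 546)
543: 7.3  (via 530)
506: 7.6  (via 521)
510: 8  (via 521)
Shortest route: 535 → 514 → 521 → 510 = 8 s.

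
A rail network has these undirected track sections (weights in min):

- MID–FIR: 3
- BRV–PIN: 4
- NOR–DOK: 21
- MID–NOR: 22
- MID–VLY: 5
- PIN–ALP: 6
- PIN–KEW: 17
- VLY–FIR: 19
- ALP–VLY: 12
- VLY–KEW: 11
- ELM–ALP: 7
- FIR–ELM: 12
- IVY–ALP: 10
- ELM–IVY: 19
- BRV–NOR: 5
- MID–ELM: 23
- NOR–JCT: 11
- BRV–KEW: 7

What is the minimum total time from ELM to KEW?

Settle nodes by increasing distance from ELM:
ELM: 0
ALP: 7  (via ELM)
FIR: 12  (via ELM)
PIN: 13  (via ALP)
MID: 15  (via FIR)
BRV: 17  (via PIN)
IVY: 17  (via ALP)
VLY: 19  (via ALP)
NOR: 22  (via BRV)
KEW: 24  (via BRV)
Shortest route: ELM → ALP → PIN → BRV → KEW = 24 min.

24 min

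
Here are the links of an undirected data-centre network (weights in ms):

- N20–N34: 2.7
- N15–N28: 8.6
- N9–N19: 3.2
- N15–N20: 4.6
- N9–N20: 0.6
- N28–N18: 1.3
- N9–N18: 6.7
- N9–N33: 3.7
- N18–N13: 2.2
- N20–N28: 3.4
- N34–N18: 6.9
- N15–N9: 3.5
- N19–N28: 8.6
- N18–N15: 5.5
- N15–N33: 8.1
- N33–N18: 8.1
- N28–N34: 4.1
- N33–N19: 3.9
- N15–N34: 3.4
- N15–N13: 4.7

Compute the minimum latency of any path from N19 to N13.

10.7 ms

Compare a few routes:
N19 → N9 → N15 → N13: 3.2+3.5+4.7 = 11.4
N19 → N28 → N18 → N13: 8.6+1.3+2.2 = 12.1
N19 → N9 → N20 → N28 → N18 → N13: 3.2+0.6+3.4+1.3+2.2 = 10.7
N19 → N9 → N18 → N13: 3.2+6.7+2.2 = 12.1
The minimum is 10.7 ms via N19 → N9 → N20 → N28 → N18 → N13.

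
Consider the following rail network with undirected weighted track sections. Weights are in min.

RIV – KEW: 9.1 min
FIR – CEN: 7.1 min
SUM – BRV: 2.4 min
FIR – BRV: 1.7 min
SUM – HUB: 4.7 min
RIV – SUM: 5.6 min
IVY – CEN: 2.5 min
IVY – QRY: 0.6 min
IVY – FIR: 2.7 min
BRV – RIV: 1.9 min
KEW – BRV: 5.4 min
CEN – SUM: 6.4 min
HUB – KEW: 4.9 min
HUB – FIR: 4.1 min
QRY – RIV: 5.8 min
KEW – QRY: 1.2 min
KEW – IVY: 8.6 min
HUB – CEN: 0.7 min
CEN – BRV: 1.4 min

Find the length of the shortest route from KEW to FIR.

Running Dijkstra from KEW:
KEW: 0
QRY: 1.2  (via KEW)
IVY: 1.8  (via QRY)
CEN: 4.3  (via IVY)
FIR: 4.5  (via IVY)
Shortest route: KEW → QRY → IVY → FIR = 4.5 min.

4.5 min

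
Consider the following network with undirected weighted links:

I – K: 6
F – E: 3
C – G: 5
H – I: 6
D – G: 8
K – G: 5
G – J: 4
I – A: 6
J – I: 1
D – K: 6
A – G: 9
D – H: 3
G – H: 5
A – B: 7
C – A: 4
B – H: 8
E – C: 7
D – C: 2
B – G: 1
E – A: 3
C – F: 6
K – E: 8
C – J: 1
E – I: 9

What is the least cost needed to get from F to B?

Settle nodes by increasing distance from F:
F: 0
E: 3  (via F)
A: 6  (via E)
C: 6  (via F)
J: 7  (via C)
D: 8  (via C)
I: 8  (via J)
G: 11  (via C)
H: 11  (via D)
K: 11  (via E)
B: 12  (via G)
Shortest route: F–C–G–B = 12.

12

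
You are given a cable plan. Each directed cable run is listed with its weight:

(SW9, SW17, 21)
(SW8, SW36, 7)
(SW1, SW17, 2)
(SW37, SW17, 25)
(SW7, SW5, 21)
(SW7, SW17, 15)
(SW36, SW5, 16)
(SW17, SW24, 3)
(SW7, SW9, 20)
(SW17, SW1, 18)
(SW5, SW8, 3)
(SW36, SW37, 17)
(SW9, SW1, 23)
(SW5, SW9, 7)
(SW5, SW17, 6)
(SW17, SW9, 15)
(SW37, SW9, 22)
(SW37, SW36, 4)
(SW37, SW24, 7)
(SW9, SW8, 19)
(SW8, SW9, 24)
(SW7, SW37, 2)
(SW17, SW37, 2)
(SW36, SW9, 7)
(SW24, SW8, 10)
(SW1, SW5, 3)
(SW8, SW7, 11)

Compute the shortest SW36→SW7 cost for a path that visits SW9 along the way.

37

Best SW36 to SW9: SW36 → SW9 costing 7
Shortest SW9→SW7: SW9 → SW8 → SW7 = 30
Total via SW9: 7 + 30 = 37.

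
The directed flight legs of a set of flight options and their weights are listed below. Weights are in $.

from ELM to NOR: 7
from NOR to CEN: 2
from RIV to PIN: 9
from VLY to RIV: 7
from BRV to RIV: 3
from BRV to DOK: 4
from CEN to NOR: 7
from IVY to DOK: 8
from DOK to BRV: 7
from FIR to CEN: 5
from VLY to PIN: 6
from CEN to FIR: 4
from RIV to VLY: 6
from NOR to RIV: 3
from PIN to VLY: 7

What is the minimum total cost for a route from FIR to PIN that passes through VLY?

$27

Shortest FIR→VLY: FIR–CEN–NOR–RIV–VLY = 21
Shortest VLY→PIN: VLY–PIN = 6
Total via VLY: 21 + 6 = $27.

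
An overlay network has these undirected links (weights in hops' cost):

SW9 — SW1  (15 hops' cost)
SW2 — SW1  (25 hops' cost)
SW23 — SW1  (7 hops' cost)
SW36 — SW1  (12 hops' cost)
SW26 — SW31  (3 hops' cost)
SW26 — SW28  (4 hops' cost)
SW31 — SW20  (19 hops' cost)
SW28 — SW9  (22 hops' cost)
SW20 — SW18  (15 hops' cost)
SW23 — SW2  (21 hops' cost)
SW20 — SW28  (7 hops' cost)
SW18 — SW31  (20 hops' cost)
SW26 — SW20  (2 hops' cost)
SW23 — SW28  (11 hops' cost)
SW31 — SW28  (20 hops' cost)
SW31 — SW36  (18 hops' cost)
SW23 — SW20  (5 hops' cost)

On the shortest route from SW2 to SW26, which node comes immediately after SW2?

Candidate routes:
SW2 - SW23 - SW28 - SW26: 21+11+4 = 36
SW2 - SW23 - SW20 - SW26: 21+5+2 = 28
The minimum is 28 hops' cost via SW2 - SW23 - SW20 - SW26.
So from SW2 the first move is to SW23.

SW23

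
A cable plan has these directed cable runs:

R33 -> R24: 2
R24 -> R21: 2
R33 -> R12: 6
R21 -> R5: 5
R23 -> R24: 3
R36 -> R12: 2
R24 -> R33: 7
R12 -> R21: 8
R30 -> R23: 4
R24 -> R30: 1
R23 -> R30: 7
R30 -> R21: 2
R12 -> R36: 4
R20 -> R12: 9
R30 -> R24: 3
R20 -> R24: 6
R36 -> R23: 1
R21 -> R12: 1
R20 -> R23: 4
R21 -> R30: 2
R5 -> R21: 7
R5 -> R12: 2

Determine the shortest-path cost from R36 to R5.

11

Enumerating some paths:
R36 - R23 - R30 - R21 - R5: 1+7+2+5 = 15
R36 - R23 - R24 - R30 - R21 - R5: 1+3+1+2+5 = 12
R36 - R23 - R24 - R21 - R5: 1+3+2+5 = 11
The minimum is 11 via R36 - R23 - R24 - R21 - R5.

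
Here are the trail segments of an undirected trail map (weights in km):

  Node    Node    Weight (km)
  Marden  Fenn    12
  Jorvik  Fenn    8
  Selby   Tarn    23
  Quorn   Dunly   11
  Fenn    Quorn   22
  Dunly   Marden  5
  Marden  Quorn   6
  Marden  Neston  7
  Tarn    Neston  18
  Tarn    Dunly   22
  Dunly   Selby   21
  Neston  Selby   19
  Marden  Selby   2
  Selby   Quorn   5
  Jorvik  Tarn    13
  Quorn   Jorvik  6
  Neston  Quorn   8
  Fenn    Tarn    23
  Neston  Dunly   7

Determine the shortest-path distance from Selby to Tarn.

23 km

Compare a few routes:
Selby → Tarn: 23 = 23
Selby → Quorn → Jorvik → Tarn: 5+6+13 = 24
Cheapest is Selby → Tarn at 23 km.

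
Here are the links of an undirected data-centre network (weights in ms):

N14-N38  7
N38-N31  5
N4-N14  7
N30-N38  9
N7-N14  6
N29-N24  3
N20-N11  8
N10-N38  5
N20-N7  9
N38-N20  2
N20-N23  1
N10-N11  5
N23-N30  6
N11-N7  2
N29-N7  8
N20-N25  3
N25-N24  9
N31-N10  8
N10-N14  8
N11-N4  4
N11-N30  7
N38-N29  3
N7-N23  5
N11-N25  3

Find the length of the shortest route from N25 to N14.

Shortest distances from N25:
N25: 0
N11: 3  (via N25)
N20: 3  (via N25)
N23: 4  (via N20)
N38: 5  (via N20)
N7: 5  (via N11)
N4: 7  (via N11)
N10: 8  (via N11)
N29: 8  (via N38)
N24: 9  (via N25)
N30: 10  (via N11)
N31: 10  (via N38)
N14: 11  (via N7)
Shortest route: N25 → N11 → N7 → N14 = 11 ms.

11 ms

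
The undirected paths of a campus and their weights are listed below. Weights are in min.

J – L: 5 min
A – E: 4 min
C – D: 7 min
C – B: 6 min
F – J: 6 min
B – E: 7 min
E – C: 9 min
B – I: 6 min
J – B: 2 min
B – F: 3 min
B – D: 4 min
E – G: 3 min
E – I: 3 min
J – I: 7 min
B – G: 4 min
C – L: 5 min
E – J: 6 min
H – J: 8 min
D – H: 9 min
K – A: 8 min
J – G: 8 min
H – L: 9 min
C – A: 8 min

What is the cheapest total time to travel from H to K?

Settle nodes by increasing distance from H:
H: 0
J: 8  (via H)
D: 9  (via H)
L: 9  (via H)
B: 10  (via J)
F: 13  (via B)
C: 14  (via L)
E: 14  (via J)
G: 14  (via B)
I: 15  (via J)
A: 18  (via E)
K: 26  (via A)
Shortest route: H → J → E → A → K = 26 min.

26 min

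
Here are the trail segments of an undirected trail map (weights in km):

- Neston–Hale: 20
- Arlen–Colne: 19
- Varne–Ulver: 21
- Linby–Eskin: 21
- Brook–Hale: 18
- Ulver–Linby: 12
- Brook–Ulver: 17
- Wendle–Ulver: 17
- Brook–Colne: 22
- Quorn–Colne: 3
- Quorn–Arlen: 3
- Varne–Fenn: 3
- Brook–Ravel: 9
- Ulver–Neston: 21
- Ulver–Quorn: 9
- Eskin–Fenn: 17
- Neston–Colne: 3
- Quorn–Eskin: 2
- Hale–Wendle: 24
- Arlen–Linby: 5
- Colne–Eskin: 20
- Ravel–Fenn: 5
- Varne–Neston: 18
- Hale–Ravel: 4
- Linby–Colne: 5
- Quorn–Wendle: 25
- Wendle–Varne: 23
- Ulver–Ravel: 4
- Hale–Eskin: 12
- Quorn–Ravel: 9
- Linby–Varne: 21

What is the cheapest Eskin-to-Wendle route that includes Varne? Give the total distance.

Shortest Eskin→Varne: Eskin–Quorn–Ravel–Fenn–Varne = 19
Best Varne to Wendle: Varne–Wendle costing 23
Total via Varne: 19 + 23 = 42 km.

42 km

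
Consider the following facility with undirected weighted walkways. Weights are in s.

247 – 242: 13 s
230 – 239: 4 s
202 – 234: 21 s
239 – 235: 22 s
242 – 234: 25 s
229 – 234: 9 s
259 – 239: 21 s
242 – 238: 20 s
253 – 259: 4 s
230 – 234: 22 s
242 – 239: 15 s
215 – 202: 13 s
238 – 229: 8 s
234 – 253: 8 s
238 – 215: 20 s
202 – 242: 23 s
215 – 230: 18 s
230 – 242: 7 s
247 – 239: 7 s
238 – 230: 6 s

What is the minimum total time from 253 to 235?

Enumerating some paths:
253 - 234 - 229 - 238 - 230 - 239 - 235: 8+9+8+6+4+22 = 57
253 - 234 - 242 - 230 - 239 - 235: 8+25+7+4+22 = 66
253 - 259 - 239 - 235: 4+21+22 = 47
253 - 234 - 230 - 239 - 235: 8+22+4+22 = 56
Cheapest is 253 - 259 - 239 - 235 at 47 s.

47 s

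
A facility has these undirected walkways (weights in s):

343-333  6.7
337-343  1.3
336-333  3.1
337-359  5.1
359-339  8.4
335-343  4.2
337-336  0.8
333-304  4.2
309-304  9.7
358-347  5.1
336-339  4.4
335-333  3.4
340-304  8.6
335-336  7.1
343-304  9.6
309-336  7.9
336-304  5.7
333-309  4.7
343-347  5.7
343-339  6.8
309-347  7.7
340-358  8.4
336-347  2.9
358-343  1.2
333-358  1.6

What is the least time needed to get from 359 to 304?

11.6 s

Compare a few routes:
359 - 337 - 336 - 333 - 304: 5.1+0.8+3.1+4.2 = 13.2
359 - 337 - 336 - 304: 5.1+0.8+5.7 = 11.6
359 - 337 - 343 - 358 - 333 - 304: 5.1+1.3+1.2+1.6+4.2 = 13.4
Cheapest is 359 - 337 - 336 - 304 at 11.6 s.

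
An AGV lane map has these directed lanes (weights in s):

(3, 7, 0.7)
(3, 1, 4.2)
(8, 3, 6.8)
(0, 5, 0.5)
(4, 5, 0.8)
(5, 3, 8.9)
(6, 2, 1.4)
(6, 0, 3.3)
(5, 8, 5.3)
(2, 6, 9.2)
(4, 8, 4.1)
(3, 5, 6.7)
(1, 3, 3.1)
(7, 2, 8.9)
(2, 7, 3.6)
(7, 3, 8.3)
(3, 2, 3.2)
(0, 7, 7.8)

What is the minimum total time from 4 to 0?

Running Dijkstra from 4:
4: 0
5: 0.8  (via 4)
8: 4.1  (via 4)
3: 9.7  (via 5)
7: 10.4  (via 3)
2: 12.9  (via 3)
1: 13.9  (via 3)
6: 22.1  (via 2)
0: 25.4  (via 6)
Shortest route: 4–5–3–2–6–0 = 25.4 s.

25.4 s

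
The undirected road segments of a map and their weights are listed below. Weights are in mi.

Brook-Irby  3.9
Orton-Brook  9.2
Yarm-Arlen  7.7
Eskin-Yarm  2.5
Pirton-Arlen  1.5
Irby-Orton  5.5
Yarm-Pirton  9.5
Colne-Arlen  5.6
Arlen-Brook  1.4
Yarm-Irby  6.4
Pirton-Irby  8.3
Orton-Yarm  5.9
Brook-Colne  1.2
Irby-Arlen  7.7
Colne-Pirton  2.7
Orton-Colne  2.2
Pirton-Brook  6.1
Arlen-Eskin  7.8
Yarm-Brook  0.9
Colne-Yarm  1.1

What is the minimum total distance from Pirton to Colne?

Compare a few routes:
Pirton - Colne: 2.7 = 2.7
Pirton - Arlen - Brook - Colne: 1.5+1.4+1.2 = 4.1
The minimum is 2.7 mi via Pirton - Colne.

2.7 mi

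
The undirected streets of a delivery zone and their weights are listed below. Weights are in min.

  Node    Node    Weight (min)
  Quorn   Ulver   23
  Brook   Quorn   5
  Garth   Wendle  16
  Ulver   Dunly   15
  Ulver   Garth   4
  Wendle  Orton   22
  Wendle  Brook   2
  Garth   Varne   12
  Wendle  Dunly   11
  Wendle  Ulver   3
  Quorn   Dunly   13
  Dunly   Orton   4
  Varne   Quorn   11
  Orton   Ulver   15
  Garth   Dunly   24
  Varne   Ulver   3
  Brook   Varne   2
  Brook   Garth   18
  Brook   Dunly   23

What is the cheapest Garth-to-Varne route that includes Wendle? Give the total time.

11 min

Shortest Garth→Wendle: Garth–Ulver–Wendle = 7
Shortest Wendle→Varne: Wendle–Brook–Varne = 4
Total via Wendle: 7 + 4 = 11 min.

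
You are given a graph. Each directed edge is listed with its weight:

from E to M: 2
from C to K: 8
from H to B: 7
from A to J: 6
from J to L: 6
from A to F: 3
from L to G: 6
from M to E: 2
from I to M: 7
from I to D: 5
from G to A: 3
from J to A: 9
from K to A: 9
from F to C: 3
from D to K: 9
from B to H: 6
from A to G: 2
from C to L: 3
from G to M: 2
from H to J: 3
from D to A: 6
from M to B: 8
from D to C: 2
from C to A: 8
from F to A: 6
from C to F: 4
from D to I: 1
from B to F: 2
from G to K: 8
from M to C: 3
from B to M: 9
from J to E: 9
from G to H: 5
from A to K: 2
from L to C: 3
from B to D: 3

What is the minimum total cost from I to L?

10

Settle nodes by increasing distance from I:
I: 0
D: 5  (via I)
C: 7  (via D)
M: 7  (via I)
E: 9  (via M)
L: 10  (via C)
Shortest route: I → D → C → L = 10.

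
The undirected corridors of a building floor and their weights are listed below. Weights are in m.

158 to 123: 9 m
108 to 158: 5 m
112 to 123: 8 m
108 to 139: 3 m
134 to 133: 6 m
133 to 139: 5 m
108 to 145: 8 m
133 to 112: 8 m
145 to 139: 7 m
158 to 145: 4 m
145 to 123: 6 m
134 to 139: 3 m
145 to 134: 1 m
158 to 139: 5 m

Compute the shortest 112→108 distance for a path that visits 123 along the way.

Shortest 112→123: 112–123 = 8
Shortest 123→108: 123–145–134–139–108 = 13
Total via 123: 8 + 13 = 21 m.

21 m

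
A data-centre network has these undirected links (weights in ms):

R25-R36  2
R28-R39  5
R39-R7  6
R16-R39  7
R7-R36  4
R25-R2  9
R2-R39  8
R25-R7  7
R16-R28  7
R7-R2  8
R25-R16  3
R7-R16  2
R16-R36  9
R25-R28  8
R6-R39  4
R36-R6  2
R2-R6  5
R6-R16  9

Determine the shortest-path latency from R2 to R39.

Settle nodes by increasing distance from R2:
R2: 0
R6: 5  (via R2)
R36: 7  (via R6)
R39: 8  (via R2)
Shortest route: R2–R39 = 8 ms.

8 ms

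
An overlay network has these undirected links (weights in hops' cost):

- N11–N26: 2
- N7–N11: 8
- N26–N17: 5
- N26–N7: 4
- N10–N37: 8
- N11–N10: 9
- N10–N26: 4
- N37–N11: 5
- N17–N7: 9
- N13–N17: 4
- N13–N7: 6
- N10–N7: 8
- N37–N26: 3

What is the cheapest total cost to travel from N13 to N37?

Running Dijkstra from N13:
N13: 0
N17: 4  (via N13)
N7: 6  (via N13)
N26: 9  (via N17)
N11: 11  (via N26)
N37: 12  (via N26)
Shortest route: N13–N17–N26–N37 = 12 hops' cost.

12 hops' cost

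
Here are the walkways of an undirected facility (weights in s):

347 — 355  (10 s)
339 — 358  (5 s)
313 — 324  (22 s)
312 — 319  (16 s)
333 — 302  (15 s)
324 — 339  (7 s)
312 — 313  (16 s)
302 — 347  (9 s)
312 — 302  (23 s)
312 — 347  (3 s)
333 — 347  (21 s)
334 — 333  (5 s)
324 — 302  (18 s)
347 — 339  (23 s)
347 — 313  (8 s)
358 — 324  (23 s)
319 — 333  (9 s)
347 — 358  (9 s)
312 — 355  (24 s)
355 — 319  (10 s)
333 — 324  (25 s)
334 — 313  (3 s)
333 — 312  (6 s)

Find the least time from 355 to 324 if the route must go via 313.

Shortest 355→313: 355 → 347 → 313 = 18
Best 313 to 324: 313 → 324 costing 22
Total via 313: 18 + 22 = 40 s.

40 s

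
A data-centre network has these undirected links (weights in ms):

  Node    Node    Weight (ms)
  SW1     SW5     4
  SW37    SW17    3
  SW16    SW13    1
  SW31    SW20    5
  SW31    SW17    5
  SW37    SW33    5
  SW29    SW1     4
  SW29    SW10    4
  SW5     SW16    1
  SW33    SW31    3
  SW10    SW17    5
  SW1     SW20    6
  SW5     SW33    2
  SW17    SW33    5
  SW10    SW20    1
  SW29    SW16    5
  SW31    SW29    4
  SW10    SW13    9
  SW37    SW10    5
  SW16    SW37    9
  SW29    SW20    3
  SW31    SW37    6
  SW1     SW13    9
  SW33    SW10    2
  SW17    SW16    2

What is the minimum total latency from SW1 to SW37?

Settle nodes by increasing distance from SW1:
SW1: 0
SW29: 4  (via SW1)
SW5: 4  (via SW1)
SW16: 5  (via SW5)
SW13: 6  (via SW16)
SW20: 6  (via SW1)
SW33: 6  (via SW5)
SW10: 7  (via SW20)
SW17: 7  (via SW16)
SW31: 8  (via SW29)
SW37: 10  (via SW17)
Shortest route: SW1–SW5–SW16–SW17–SW37 = 10 ms.

10 ms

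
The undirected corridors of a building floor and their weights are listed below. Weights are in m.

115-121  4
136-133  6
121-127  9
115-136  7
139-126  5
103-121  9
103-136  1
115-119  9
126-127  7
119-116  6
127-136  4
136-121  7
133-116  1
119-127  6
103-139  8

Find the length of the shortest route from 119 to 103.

11 m

Candidate routes:
119 → 116 → 133 → 136 → 103: 6+1+6+1 = 14
119 → 115 → 136 → 103: 9+7+1 = 17
119 → 127 → 136 → 103: 6+4+1 = 11
Cheapest is 119 → 127 → 136 → 103 at 11 m.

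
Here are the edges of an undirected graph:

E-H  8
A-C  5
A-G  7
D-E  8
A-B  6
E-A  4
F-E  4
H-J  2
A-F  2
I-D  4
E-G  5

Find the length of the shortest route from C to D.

Candidate routes:
C–A–F–E–D: 5+2+4+8 = 19
C–A–E–D: 5+4+8 = 17
Cheapest is C–A–E–D at 17.

17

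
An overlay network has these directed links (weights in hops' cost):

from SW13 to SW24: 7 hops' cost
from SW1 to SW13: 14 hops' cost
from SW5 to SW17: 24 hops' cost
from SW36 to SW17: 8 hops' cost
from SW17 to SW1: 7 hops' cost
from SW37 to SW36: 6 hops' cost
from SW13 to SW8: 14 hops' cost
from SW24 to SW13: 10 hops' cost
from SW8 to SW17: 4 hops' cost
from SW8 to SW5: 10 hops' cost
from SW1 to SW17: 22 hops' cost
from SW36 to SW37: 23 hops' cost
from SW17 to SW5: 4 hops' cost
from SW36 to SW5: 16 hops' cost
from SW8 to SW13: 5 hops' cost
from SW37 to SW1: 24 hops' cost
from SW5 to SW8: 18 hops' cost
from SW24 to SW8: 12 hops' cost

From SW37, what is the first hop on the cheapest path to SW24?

Candidate routes:
SW37–SW36–SW17–SW5–SW8–SW13–SW24: 6+8+4+18+5+7 = 48
SW37–SW1–SW13–SW24: 24+14+7 = 45
SW37–SW36–SW17–SW1–SW13–SW24: 6+8+7+14+7 = 42
The minimum is 42 hops' cost via SW37–SW36–SW17–SW1–SW13–SW24.
So from SW37 the first move is to SW36.

SW36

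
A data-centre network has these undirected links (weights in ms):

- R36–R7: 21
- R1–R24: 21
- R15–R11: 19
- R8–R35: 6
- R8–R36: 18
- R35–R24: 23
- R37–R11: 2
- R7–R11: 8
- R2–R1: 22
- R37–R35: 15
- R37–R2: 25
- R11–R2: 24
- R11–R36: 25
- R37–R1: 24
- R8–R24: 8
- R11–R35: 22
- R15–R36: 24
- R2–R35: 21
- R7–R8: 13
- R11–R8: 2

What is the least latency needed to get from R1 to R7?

Compare a few routes:
R1–R37–R11–R8–R7: 24+2+2+13 = 41
R1–R24–R8–R11–R7: 21+8+2+8 = 39
R1–R37–R11–R7: 24+2+8 = 34
Cheapest is R1–R37–R11–R7 at 34 ms.

34 ms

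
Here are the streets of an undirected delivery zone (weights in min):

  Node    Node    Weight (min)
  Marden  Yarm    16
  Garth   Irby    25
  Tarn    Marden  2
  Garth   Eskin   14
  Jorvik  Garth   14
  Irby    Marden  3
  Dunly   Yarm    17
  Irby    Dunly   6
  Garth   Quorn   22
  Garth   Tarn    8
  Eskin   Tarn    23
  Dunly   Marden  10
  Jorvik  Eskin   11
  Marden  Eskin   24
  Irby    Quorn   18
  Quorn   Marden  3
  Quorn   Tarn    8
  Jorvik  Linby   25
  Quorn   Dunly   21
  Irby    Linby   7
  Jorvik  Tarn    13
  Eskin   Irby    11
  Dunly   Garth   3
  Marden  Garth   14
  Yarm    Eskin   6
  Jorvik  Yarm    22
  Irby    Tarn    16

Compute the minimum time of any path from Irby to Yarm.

17 min

Shortest distances from Irby:
Irby: 0
Marden: 3  (via Irby)
Tarn: 5  (via Marden)
Quorn: 6  (via Marden)
Dunly: 6  (via Irby)
Linby: 7  (via Irby)
Garth: 9  (via Dunly)
Eskin: 11  (via Irby)
Yarm: 17  (via Eskin)
Shortest route: Irby–Eskin–Yarm = 17 min.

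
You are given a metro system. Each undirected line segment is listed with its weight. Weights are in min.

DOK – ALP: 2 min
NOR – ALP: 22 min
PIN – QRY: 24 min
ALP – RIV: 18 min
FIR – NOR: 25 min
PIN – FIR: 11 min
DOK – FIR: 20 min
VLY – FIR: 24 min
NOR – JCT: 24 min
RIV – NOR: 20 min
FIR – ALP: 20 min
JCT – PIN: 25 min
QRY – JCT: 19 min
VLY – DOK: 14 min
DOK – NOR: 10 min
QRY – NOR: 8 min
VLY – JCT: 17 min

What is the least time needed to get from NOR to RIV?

Enumerating some paths:
NOR - RIV: 20 = 20
NOR - DOK - ALP - RIV: 10+2+18 = 30
Cheapest is NOR - RIV at 20 min.

20 min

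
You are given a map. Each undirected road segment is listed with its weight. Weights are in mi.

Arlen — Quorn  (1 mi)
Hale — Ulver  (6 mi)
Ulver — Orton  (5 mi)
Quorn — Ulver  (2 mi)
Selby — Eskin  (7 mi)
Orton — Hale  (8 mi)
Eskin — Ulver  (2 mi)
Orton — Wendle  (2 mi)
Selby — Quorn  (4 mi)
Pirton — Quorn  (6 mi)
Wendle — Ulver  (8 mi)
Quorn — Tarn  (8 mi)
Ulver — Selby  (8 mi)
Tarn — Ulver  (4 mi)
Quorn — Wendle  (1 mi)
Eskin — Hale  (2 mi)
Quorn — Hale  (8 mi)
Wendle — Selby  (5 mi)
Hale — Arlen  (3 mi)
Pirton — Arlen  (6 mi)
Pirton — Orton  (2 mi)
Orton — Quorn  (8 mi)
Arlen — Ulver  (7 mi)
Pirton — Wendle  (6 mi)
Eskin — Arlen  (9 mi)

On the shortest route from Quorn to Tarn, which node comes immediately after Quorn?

Ulver

Compare a few routes:
Quorn–Ulver–Tarn: 2+4 = 6
Quorn–Tarn: 8 = 8
The minimum is 6 mi via Quorn–Ulver–Tarn.
So from Quorn the first move is to Ulver.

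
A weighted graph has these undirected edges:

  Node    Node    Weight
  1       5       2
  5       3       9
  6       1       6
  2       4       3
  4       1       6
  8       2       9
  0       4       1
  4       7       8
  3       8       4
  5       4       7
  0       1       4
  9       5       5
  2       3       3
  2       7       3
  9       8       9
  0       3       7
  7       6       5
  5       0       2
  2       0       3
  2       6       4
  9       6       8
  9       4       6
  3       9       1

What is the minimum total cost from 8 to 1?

12

Compare a few routes:
8 - 3 - 9 - 5 - 1: 4+1+5+2 = 12
8 - 3 - 2 - 0 - 1: 4+3+3+4 = 14
The minimum is 12 via 8 - 3 - 9 - 5 - 1.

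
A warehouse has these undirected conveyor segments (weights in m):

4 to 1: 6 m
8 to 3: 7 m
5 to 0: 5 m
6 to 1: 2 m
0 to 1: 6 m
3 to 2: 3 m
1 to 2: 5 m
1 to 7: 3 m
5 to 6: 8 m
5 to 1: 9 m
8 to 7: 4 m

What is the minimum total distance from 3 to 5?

17 m

Shortest distances from 3:
3: 0
2: 3  (via 3)
8: 7  (via 3)
1: 8  (via 2)
6: 10  (via 1)
7: 11  (via 8)
0: 14  (via 1)
4: 14  (via 1)
5: 17  (via 1)
Shortest route: 3 → 2 → 1 → 5 = 17 m.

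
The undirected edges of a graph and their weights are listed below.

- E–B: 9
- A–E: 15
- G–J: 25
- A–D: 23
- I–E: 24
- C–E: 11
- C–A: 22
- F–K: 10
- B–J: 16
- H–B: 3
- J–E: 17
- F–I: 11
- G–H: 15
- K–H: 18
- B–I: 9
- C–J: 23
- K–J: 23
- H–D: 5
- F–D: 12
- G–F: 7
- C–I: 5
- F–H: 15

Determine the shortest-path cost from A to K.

45

Running Dijkstra from A:
A: 0
E: 15  (via A)
C: 22  (via A)
D: 23  (via A)
B: 24  (via E)
H: 27  (via B)
I: 27  (via C)
J: 32  (via E)
F: 35  (via D)
G: 42  (via H)
K: 45  (via H)
Shortest route: A–E–B–H–K = 45.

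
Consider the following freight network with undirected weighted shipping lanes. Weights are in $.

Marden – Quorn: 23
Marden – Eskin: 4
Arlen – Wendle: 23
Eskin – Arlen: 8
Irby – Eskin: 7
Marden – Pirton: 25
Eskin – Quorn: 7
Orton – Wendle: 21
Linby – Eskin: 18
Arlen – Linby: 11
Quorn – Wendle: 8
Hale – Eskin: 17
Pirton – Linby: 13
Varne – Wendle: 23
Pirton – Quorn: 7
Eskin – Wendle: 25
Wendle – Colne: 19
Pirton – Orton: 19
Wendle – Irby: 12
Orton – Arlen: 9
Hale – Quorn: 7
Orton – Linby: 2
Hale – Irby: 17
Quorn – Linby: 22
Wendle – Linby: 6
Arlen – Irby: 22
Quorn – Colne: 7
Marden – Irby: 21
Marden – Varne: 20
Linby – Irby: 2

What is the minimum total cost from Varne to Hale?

$38

Settle nodes by increasing distance from Varne:
Varne: 0
Marden: 20  (via Varne)
Wendle: 23  (via Varne)
Eskin: 24  (via Marden)
Linby: 29  (via Wendle)
Orton: 31  (via Linby)
Quorn: 31  (via Wendle)
Irby: 31  (via Eskin)
Arlen: 32  (via Eskin)
Colne: 38  (via Quorn)
Hale: 38  (via Quorn)
Shortest route: Varne–Wendle–Quorn–Hale = $38.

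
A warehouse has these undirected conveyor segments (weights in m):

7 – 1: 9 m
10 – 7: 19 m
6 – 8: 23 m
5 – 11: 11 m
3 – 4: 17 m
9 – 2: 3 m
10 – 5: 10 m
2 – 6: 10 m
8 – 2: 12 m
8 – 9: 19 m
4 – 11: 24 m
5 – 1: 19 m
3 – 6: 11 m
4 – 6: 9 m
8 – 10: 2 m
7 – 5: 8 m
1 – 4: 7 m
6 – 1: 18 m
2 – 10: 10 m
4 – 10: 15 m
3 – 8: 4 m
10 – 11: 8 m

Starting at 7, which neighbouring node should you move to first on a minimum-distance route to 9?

Candidate routes:
7 → 10 → 2 → 9: 19+10+3 = 32
7 → 5 → 10 → 2 → 9: 8+10+10+3 = 31
7 → 10 → 8 → 2 → 9: 19+2+12+3 = 36
7 → 5 → 10 → 8 → 2 → 9: 8+10+2+12+3 = 35
Cheapest is 7 → 5 → 10 → 2 → 9 at 31 m.
So from 7 the first move is to 5.

5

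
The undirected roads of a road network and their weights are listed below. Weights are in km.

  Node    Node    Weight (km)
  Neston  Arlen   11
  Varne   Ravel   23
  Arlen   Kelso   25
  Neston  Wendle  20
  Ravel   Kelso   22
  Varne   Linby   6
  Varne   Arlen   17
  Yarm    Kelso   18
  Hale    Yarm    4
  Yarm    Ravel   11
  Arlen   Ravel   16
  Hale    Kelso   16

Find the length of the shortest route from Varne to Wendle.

48 km

Running Dijkstra from Varne:
Varne: 0
Linby: 6  (via Varne)
Arlen: 17  (via Varne)
Ravel: 23  (via Varne)
Neston: 28  (via Arlen)
Yarm: 34  (via Ravel)
Hale: 38  (via Yarm)
Kelso: 42  (via Arlen)
Wendle: 48  (via Neston)
Shortest route: Varne → Arlen → Neston → Wendle = 48 km.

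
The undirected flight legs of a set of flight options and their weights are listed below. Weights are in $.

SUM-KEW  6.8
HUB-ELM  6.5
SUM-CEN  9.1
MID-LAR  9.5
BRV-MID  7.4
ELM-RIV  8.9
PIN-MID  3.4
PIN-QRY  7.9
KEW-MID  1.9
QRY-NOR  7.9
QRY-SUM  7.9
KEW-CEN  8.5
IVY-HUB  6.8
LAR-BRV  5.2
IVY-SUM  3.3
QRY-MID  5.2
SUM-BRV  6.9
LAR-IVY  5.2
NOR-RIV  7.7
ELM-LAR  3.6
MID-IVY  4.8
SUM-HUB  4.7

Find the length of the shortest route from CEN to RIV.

$29.2

Settle nodes by increasing distance from CEN:
CEN: 0
KEW: 8.5  (via CEN)
SUM: 9.1  (via CEN)
MID: 10.4  (via KEW)
IVY: 12.4  (via SUM)
HUB: 13.8  (via SUM)
PIN: 13.8  (via MID)
QRY: 15.6  (via MID)
BRV: 16  (via SUM)
LAR: 17.6  (via IVY)
ELM: 20.3  (via HUB)
NOR: 23.5  (via QRY)
RIV: 29.2  (via ELM)
Shortest route: CEN–SUM–HUB–ELM–RIV = $29.2.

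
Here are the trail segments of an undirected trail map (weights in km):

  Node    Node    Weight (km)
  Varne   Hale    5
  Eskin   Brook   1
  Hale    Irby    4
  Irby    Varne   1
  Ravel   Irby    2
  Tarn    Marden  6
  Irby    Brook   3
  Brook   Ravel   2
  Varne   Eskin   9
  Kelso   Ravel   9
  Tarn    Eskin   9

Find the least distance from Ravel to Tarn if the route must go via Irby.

15 km

Best Ravel to Irby: Ravel–Irby costing 2
Best Irby to Tarn: Irby–Brook–Eskin–Tarn costing 13
Total via Irby: 2 + 13 = 15 km.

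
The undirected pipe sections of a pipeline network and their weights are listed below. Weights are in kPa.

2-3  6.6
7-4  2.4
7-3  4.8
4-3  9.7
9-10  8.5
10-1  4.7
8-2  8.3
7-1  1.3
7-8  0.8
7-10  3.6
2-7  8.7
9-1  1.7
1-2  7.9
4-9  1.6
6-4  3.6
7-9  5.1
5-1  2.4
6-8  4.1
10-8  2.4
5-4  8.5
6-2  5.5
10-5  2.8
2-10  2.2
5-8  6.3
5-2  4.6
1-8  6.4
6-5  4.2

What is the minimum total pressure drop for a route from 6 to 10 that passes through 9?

11.4 kPa

Shortest 6→9: 6 → 4 → 9 = 5.2
Best 9 to 10: 9 → 1 → 7 → 8 → 10 costing 6.2
Total via 9: 5.2 + 6.2 = 11.4 kPa.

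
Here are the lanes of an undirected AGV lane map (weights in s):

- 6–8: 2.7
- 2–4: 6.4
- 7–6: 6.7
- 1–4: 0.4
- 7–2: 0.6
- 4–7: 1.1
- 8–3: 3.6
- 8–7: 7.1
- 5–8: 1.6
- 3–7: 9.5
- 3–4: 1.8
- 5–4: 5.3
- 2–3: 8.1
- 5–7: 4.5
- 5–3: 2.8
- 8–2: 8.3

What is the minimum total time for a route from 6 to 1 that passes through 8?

Shortest 6→8: 6 → 8 = 2.7
Shortest 8→1: 8 → 3 → 4 → 1 = 5.8
Total via 8: 2.7 + 5.8 = 8.5 s.

8.5 s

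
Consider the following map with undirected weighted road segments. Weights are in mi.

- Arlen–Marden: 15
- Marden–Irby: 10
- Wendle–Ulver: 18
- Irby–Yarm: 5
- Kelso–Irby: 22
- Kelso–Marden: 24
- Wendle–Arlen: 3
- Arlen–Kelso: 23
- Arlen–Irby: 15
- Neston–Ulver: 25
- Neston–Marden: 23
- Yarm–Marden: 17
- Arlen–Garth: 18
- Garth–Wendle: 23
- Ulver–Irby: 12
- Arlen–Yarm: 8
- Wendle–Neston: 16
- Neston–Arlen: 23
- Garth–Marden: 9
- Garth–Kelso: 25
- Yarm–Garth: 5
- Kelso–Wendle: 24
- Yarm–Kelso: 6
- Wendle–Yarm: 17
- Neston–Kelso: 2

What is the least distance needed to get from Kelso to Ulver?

23 mi

Running Dijkstra from Kelso:
Kelso: 0
Neston: 2  (via Kelso)
Yarm: 6  (via Kelso)
Irby: 11  (via Yarm)
Garth: 11  (via Yarm)
Arlen: 14  (via Yarm)
Wendle: 17  (via Arlen)
Marden: 20  (via Garth)
Ulver: 23  (via Irby)
Shortest route: Kelso → Yarm → Irby → Ulver = 23 mi.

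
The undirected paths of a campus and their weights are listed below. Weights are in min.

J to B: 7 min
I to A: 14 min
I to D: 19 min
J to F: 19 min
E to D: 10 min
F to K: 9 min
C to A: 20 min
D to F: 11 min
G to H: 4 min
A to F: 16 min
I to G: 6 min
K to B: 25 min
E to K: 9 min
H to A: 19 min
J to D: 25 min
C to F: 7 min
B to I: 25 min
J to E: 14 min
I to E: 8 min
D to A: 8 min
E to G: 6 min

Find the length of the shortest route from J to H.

Running Dijkstra from J:
J: 0
B: 7  (via J)
E: 14  (via J)
F: 19  (via J)
G: 20  (via E)
I: 22  (via E)
K: 23  (via E)
D: 24  (via E)
H: 24  (via G)
Shortest route: J → E → G → H = 24 min.

24 min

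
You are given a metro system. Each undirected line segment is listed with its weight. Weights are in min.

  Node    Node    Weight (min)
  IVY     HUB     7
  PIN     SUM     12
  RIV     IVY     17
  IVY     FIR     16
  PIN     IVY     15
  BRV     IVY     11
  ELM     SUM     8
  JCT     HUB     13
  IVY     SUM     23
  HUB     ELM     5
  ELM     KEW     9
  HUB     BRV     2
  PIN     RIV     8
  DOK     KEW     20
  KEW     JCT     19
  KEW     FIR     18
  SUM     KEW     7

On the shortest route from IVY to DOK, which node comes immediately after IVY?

Enumerating some paths:
IVY - HUB - ELM - SUM - KEW - DOK: 7+5+8+7+20 = 47
IVY - BRV - HUB - ELM - KEW - DOK: 11+2+5+9+20 = 47
IVY - HUB - ELM - KEW - DOK: 7+5+9+20 = 41
Cheapest is IVY - HUB - ELM - KEW - DOK at 41 min.
So from IVY the first move is to HUB.

HUB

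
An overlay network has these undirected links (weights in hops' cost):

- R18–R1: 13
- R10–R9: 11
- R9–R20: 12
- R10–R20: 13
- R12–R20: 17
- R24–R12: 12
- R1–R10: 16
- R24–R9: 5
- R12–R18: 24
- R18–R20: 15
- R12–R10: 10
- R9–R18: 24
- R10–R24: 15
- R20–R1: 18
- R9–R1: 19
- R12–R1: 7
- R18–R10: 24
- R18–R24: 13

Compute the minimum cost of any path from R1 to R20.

18 hops' cost

Enumerating some paths:
R1 - R20: 18 = 18
R1 - R12 - R20: 7+17 = 24
Cheapest is R1 - R20 at 18 hops' cost.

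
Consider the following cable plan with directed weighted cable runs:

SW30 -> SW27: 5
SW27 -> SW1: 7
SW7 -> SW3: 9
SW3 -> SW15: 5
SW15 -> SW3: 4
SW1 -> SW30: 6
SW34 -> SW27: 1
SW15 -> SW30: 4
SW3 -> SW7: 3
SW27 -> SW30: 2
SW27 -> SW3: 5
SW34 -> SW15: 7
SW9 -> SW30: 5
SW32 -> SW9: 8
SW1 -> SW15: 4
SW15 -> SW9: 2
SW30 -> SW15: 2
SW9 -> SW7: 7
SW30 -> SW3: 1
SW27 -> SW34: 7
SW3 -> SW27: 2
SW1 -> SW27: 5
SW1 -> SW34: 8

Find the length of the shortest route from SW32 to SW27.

16

Settle nodes by increasing distance from SW32:
SW32: 0
SW9: 8  (via SW32)
SW30: 13  (via SW9)
SW3: 14  (via SW30)
SW7: 15  (via SW9)
SW15: 15  (via SW30)
SW27: 16  (via SW3)
Shortest route: SW32 → SW9 → SW30 → SW3 → SW27 = 16.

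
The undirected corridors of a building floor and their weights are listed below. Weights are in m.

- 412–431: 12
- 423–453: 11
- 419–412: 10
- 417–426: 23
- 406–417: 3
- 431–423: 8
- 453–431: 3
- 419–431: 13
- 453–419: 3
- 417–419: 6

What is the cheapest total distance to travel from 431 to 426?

35 m

Compare a few routes:
431 → 412 → 419 → 417 → 426: 12+10+6+23 = 51
431 → 419 → 417 → 426: 13+6+23 = 42
431 → 423 → 453 → 419 → 417 → 426: 8+11+3+6+23 = 51
431 → 453 → 419 → 417 → 426: 3+3+6+23 = 35
The minimum is 35 m via 431 → 453 → 419 → 417 → 426.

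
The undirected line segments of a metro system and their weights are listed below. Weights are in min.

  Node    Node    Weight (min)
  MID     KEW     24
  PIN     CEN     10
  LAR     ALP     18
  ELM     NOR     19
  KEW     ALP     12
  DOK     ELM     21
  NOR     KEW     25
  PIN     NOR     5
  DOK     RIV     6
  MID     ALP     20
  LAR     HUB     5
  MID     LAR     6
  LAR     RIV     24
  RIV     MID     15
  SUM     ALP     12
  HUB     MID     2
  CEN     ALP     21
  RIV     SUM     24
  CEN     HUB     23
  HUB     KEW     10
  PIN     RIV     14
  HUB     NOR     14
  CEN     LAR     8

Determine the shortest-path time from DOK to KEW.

Enumerating some paths:
DOK–RIV–MID–KEW: 6+15+24 = 45
DOK–RIV–LAR–HUB–KEW: 6+24+5+10 = 45
DOK–RIV–MID–LAR–HUB–KEW: 6+15+6+5+10 = 42
DOK–RIV–MID–HUB–KEW: 6+15+2+10 = 33
The minimum is 33 min via DOK–RIV–MID–HUB–KEW.

33 min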